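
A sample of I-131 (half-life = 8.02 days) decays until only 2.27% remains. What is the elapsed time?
t = t½ × log₂(N₀/N) = 43.8 days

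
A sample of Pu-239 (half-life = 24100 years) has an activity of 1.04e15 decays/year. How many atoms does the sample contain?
N = A/λ = 3.616e19 atoms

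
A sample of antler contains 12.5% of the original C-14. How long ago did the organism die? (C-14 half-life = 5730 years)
Age = t½ × log₂(1/ratio) = 17190 years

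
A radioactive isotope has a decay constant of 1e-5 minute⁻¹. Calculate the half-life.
t½ = ln(2)/λ = 69310 minutes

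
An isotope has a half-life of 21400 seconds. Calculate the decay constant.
λ = ln(2)/t½ = 3.239e-5 second⁻¹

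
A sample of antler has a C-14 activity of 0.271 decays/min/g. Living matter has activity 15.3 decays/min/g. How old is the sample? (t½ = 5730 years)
Age = t½ × log₂(A₀/A) = 33340 years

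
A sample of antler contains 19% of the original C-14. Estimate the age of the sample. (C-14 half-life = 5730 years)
Age = t½ × log₂(1/ratio) = 13730 years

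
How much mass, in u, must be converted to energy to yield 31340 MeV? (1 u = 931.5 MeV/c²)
m = E/c² = 33.64 u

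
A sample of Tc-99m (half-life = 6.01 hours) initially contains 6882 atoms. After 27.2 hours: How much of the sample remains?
N = N₀(1/2)^(t/t½) = 298.8 atoms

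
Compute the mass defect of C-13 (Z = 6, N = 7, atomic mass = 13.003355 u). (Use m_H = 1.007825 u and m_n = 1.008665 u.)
Δm = Z·m_H + N·m_n − M = 0.1043 u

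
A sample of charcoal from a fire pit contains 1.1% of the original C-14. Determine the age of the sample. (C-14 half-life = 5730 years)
Age = t½ × log₂(1/ratio) = 37280 years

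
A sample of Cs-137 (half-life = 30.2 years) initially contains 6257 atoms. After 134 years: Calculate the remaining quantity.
N = N₀(1/2)^(t/t½) = 288.8 atoms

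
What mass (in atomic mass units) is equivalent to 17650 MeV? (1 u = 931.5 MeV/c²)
m = E/c² = 18.95 u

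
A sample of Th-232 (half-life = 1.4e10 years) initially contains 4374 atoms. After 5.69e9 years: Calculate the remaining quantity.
N = N₀(1/2)^(t/t½) = 3300 atoms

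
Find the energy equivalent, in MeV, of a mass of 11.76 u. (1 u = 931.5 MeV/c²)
E = mc² = 10950 MeV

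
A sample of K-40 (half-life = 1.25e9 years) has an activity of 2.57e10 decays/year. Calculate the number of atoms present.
N = A/λ = 4.635e19 atoms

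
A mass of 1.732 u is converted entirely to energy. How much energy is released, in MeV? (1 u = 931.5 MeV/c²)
E = mc² = 1613 MeV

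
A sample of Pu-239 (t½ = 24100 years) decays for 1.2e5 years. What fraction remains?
N/N₀ = (1/2)^(t/t½) = 0.0317 = 3.17%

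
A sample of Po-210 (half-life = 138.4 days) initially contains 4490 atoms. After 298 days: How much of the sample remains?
N = N₀(1/2)^(t/t½) = 1009 atoms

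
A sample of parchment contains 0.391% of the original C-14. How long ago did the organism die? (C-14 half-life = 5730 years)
Age = t½ × log₂(1/ratio) = 45830 years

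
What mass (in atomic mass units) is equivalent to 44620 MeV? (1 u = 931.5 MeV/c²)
m = E/c² = 47.9 u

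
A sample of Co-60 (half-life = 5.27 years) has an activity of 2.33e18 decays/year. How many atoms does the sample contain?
N = A/λ = 1.771e19 atoms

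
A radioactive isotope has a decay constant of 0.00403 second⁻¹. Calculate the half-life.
t½ = ln(2)/λ = 172 seconds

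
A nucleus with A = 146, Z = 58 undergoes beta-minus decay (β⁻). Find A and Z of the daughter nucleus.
Daughter: A = 146, Z = 59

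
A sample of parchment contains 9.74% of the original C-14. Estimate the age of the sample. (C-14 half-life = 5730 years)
Age = t½ × log₂(1/ratio) = 19250 years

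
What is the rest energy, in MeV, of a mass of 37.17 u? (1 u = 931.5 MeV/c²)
E = mc² = 34620 MeV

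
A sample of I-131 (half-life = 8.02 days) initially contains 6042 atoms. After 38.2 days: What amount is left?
N = N₀(1/2)^(t/t½) = 222.5 atoms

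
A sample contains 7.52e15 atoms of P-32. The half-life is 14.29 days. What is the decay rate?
A = λN = 3.648e14 decays/day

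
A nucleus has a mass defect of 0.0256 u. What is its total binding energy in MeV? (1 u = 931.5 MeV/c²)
B.E. = Δm × 931.5 = 23.85 MeV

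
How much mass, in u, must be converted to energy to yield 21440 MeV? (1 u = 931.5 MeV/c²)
m = E/c² = 23.02 u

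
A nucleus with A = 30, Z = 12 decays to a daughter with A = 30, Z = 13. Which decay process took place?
ΔA = 0, ΔZ = +1 ⇒ beta-minus decay (β⁻)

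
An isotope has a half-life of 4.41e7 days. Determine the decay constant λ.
λ = ln(2)/t½ = 1.572e-8 day⁻¹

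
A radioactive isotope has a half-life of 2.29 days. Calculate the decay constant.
λ = ln(2)/t½ = 0.3027 day⁻¹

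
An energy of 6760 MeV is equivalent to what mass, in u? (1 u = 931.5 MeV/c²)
m = E/c² = 7.257 u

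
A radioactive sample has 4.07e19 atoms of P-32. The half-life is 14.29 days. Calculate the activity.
A = λN = 1.974e18 decays/day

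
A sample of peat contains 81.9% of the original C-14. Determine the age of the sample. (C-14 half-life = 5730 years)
Age = t½ × log₂(1/ratio) = 1651 years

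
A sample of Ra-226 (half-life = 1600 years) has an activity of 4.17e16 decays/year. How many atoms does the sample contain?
N = A/λ = 9.626e19 atoms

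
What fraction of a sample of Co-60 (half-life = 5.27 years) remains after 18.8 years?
N/N₀ = (1/2)^(t/t½) = 0.08436 = 8.44%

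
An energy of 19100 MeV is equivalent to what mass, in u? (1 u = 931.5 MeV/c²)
m = E/c² = 20.5 u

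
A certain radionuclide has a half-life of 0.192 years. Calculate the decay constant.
λ = ln(2)/t½ = 3.61 year⁻¹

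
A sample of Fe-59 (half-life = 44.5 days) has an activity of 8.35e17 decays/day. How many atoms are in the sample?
N = A/λ = 5.361e19 atoms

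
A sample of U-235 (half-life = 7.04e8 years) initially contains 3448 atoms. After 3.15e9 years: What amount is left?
N = N₀(1/2)^(t/t½) = 155.1 atoms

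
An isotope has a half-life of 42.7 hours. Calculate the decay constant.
λ = ln(2)/t½ = 0.01623 hour⁻¹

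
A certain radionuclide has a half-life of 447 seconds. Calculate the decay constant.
λ = ln(2)/t½ = 0.001551 second⁻¹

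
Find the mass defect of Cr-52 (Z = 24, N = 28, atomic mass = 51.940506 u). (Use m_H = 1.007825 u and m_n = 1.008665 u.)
Δm = Z·m_H + N·m_n − M = 0.4899 u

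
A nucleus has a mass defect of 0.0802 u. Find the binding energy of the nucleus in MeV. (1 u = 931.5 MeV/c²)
B.E. = Δm × 931.5 = 74.71 MeV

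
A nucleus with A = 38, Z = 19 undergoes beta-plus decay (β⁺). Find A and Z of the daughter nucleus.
Daughter: A = 38, Z = 18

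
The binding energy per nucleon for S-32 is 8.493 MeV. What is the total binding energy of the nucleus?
B.E. = 8.493 × 32 = 271.8 MeV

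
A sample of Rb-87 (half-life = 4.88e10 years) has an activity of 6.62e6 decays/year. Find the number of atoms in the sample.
N = A/λ = 4.661e17 atoms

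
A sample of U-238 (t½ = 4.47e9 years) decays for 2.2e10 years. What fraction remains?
N/N₀ = (1/2)^(t/t½) = 0.03299 = 3.3%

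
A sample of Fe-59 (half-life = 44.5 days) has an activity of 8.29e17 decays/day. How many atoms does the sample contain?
N = A/λ = 5.322e19 atoms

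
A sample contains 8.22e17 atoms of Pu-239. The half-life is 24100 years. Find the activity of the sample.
A = λN = 2.364e13 decays/year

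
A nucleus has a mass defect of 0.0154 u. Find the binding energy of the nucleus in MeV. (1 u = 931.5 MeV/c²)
B.E. = Δm × 931.5 = 14.35 MeV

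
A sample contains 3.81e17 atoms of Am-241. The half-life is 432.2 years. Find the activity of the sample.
A = λN = 6.11e14 decays/year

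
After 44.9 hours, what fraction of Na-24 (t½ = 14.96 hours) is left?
N/N₀ = (1/2)^(t/t½) = 0.1249 = 12.5%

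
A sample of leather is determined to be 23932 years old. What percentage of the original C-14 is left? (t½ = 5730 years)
N/N₀ = (1/2)^(t/t½) = 0.0553 = 5.53%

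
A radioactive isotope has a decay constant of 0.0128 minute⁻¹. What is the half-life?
t½ = ln(2)/λ = 54.15 minutes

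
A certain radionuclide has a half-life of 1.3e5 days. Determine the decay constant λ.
λ = ln(2)/t½ = 5.332e-6 day⁻¹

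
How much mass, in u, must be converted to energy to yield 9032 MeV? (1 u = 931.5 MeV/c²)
m = E/c² = 9.696 u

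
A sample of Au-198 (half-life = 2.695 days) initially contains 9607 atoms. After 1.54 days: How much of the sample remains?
N = N₀(1/2)^(t/t½) = 6465 atoms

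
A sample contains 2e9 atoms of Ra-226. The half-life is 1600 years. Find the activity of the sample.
A = λN = 8.664e5 decays/year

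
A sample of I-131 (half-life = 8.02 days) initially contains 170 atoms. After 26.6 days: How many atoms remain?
N = N₀(1/2)^(t/t½) = 17.06 atoms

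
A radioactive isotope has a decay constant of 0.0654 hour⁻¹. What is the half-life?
t½ = ln(2)/λ = 10.6 hours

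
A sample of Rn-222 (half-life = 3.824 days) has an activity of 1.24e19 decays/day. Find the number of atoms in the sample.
N = A/λ = 6.841e19 atoms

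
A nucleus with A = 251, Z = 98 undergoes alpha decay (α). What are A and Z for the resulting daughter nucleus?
Daughter: A = 247, Z = 96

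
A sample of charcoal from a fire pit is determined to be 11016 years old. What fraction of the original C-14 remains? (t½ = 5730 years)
N/N₀ = (1/2)^(t/t½) = 0.2638 = 26.4%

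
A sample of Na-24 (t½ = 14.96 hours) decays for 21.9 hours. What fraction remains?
N/N₀ = (1/2)^(t/t½) = 0.3625 = 36.3%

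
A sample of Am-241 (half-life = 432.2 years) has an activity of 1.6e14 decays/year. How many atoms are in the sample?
N = A/λ = 9.977e16 atoms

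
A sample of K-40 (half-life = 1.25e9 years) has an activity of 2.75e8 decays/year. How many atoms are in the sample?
N = A/λ = 4.959e17 atoms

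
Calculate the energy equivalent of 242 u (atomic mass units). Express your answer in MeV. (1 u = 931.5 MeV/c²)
E = mc² = 2.254e5 MeV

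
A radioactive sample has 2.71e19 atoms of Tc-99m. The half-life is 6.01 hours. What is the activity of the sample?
A = λN = 3.126e18 decays/hour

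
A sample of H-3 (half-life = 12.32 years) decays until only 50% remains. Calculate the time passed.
t = t½ × log₂(N₀/N) = 12.32 years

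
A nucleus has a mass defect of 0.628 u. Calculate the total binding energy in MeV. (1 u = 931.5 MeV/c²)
B.E. = Δm × 931.5 = 585 MeV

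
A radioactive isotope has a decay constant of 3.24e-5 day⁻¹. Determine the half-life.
t½ = ln(2)/λ = 21390 days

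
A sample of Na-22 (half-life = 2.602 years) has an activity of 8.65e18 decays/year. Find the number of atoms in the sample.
N = A/λ = 3.247e19 atoms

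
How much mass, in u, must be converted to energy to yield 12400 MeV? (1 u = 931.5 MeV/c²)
m = E/c² = 13.31 u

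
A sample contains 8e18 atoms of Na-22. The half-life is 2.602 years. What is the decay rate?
A = λN = 2.131e18 decays/year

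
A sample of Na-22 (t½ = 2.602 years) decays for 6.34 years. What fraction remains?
N/N₀ = (1/2)^(t/t½) = 0.1847 = 18.5%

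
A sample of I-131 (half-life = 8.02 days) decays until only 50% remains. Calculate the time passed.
t = t½ × log₂(N₀/N) = 8.02 days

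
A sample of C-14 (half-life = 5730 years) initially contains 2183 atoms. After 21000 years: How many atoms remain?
N = N₀(1/2)^(t/t½) = 172.1 atoms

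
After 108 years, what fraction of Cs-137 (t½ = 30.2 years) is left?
N/N₀ = (1/2)^(t/t½) = 0.08384 = 8.38%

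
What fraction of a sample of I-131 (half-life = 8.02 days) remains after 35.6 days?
N/N₀ = (1/2)^(t/t½) = 0.04611 = 4.61%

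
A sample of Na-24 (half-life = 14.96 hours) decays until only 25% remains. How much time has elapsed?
t = t½ × log₂(N₀/N) = 29.92 hours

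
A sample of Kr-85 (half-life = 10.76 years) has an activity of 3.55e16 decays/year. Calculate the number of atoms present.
N = A/λ = 5.511e17 atoms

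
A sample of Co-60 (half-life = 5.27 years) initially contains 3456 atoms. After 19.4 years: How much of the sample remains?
N = N₀(1/2)^(t/t½) = 269.4 atoms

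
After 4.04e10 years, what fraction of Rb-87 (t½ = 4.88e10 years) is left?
N/N₀ = (1/2)^(t/t½) = 0.5634 = 56.3%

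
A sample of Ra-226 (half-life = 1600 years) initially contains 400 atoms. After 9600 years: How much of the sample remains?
N = N₀(1/2)^(t/t½) = 6.25 atoms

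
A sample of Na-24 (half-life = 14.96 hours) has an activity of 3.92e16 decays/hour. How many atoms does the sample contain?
N = A/λ = 8.46e17 atoms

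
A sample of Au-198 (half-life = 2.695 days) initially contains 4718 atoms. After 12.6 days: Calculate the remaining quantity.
N = N₀(1/2)^(t/t½) = 184.6 atoms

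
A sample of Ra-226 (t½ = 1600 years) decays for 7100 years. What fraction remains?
N/N₀ = (1/2)^(t/t½) = 0.04615 = 4.62%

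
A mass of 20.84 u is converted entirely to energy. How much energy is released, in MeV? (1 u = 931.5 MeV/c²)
E = mc² = 19410 MeV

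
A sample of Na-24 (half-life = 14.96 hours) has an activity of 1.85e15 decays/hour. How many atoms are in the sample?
N = A/λ = 3.993e16 atoms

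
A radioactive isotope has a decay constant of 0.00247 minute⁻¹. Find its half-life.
t½ = ln(2)/λ = 280.6 minutes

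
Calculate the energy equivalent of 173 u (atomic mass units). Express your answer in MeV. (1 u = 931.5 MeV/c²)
E = mc² = 1.611e5 MeV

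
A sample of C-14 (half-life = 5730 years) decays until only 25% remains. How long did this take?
t = t½ × log₂(N₀/N) = 11460 years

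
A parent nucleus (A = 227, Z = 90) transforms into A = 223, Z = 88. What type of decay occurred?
ΔA = -4, ΔZ = -2 ⇒ alpha decay (α)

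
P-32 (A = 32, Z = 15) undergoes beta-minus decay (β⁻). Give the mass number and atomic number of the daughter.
Daughter: A = 32, Z = 16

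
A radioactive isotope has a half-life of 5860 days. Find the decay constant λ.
λ = ln(2)/t½ = 1.183e-4 day⁻¹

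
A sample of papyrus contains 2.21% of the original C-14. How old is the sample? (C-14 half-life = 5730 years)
Age = t½ × log₂(1/ratio) = 31510 years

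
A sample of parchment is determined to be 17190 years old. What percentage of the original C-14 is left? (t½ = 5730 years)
N/N₀ = (1/2)^(t/t½) = 0.125 = 12.5%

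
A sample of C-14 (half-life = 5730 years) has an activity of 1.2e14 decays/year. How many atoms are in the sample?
N = A/λ = 9.92e17 atoms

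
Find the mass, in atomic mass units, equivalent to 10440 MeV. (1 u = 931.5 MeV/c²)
m = E/c² = 11.21 u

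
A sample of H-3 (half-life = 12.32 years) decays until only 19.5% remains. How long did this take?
t = t½ × log₂(N₀/N) = 29.06 years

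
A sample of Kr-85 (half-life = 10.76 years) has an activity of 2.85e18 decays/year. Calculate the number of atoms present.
N = A/λ = 4.424e19 atoms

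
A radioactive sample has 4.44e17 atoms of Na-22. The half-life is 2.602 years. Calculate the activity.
A = λN = 1.183e17 decays/year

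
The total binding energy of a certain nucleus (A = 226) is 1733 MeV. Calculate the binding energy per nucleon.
B.E./A = 1733/226 = 7.668 MeV/nucleon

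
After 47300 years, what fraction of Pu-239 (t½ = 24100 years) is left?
N/N₀ = (1/2)^(t/t½) = 0.2566 = 25.7%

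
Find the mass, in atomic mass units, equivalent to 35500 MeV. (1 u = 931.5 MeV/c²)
m = E/c² = 38.11 u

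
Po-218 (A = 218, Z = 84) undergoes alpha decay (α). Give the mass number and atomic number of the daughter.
Daughter: A = 214, Z = 82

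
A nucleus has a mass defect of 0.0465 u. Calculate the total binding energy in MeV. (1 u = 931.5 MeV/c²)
B.E. = Δm × 931.5 = 43.31 MeV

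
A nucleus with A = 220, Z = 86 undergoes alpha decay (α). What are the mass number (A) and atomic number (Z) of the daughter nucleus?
Daughter: A = 216, Z = 84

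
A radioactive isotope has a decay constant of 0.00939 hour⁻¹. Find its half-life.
t½ = ln(2)/λ = 73.82 hours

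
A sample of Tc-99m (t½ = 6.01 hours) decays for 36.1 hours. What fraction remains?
N/N₀ = (1/2)^(t/t½) = 0.01555 = 1.56%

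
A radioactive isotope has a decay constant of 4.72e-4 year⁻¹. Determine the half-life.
t½ = ln(2)/λ = 1469 years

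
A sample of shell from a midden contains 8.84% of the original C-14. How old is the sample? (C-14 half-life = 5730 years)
Age = t½ × log₂(1/ratio) = 20050 years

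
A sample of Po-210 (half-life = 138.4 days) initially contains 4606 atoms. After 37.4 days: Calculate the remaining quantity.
N = N₀(1/2)^(t/t½) = 3819 atoms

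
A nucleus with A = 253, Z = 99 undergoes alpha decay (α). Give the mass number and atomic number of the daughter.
Daughter: A = 249, Z = 97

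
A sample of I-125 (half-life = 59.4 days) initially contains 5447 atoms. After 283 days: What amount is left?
N = N₀(1/2)^(t/t½) = 200.4 atoms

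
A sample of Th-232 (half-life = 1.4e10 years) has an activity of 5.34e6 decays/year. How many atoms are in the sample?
N = A/λ = 1.079e17 atoms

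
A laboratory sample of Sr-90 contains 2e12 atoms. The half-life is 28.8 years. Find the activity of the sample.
A = λN = 4.814e10 decays/year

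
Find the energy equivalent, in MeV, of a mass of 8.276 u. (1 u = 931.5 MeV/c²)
E = mc² = 7709 MeV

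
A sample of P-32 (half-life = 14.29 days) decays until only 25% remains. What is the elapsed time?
t = t½ × log₂(N₀/N) = 28.58 days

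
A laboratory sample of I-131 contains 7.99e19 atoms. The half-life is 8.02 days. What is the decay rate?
A = λN = 6.906e18 decays/day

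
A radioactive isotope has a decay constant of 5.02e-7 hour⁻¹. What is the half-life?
t½ = ln(2)/λ = 1.381e6 hours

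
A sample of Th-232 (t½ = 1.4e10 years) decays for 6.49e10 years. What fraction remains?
N/N₀ = (1/2)^(t/t½) = 0.04023 = 4.02%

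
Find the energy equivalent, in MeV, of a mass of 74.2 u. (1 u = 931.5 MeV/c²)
E = mc² = 69120 MeV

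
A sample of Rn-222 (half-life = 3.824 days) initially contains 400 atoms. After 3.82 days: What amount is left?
N = N₀(1/2)^(t/t½) = 200.1 atoms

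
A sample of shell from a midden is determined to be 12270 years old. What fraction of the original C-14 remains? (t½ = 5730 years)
N/N₀ = (1/2)^(t/t½) = 0.2267 = 22.7%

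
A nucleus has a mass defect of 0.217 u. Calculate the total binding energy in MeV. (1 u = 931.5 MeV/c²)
B.E. = Δm × 931.5 = 202.1 MeV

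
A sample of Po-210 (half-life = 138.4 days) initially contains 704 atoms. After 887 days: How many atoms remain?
N = N₀(1/2)^(t/t½) = 8.285 atoms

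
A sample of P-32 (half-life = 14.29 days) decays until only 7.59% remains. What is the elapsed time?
t = t½ × log₂(N₀/N) = 53.16 days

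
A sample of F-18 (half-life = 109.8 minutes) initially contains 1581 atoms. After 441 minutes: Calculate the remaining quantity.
N = N₀(1/2)^(t/t½) = 97.7 atoms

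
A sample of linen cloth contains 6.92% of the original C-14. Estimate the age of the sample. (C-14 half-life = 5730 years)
Age = t½ × log₂(1/ratio) = 22080 years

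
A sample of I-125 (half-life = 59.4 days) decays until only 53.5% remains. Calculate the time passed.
t = t½ × log₂(N₀/N) = 53.6 days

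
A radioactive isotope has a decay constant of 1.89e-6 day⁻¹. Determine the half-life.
t½ = ln(2)/λ = 3.667e5 days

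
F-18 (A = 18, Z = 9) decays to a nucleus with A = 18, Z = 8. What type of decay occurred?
ΔA = 0, ΔZ = -1 ⇒ beta-plus decay (β⁺) or electron capture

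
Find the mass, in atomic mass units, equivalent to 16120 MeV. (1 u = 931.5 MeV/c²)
m = E/c² = 17.31 u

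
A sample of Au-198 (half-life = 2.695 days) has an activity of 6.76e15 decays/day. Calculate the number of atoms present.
N = A/λ = 2.628e16 atoms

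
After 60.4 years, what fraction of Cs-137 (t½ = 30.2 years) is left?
N/N₀ = (1/2)^(t/t½) = 0.25 = 25%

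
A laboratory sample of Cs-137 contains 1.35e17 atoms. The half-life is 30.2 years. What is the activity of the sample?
A = λN = 3.099e15 decays/year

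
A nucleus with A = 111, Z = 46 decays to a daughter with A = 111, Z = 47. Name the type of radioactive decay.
ΔA = 0, ΔZ = +1 ⇒ beta-minus decay (β⁻)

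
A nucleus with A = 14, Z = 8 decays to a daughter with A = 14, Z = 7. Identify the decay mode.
ΔA = 0, ΔZ = -1 ⇒ beta-plus decay (β⁺) or electron capture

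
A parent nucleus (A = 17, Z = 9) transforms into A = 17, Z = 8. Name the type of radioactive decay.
ΔA = 0, ΔZ = -1 ⇒ beta-plus decay (β⁺) or electron capture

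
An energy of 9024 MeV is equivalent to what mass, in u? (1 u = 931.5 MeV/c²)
m = E/c² = 9.688 u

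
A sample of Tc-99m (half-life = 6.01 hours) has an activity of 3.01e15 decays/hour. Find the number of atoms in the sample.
N = A/λ = 2.61e16 atoms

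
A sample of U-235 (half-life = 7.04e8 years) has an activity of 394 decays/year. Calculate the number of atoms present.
N = A/λ = 4.002e11 atoms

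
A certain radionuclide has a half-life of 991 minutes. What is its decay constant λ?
λ = ln(2)/t½ = 6.994e-4 minute⁻¹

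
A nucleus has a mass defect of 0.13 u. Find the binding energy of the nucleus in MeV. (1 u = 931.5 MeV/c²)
B.E. = Δm × 931.5 = 121.1 MeV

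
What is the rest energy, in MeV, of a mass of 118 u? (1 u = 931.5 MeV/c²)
E = mc² = 1.099e5 MeV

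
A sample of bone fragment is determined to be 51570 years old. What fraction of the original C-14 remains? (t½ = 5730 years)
N/N₀ = (1/2)^(t/t½) = 0.001953 = 0.195%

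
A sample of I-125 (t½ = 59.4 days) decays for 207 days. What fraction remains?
N/N₀ = (1/2)^(t/t½) = 0.08932 = 8.93%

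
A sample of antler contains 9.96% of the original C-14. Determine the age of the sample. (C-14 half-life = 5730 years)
Age = t½ × log₂(1/ratio) = 19070 years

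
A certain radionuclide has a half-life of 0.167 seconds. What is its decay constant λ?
λ = ln(2)/t½ = 4.151 second⁻¹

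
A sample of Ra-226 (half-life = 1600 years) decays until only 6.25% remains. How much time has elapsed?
t = t½ × log₂(N₀/N) = 6400 years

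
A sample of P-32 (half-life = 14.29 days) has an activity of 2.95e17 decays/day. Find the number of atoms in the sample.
N = A/λ = 6.082e18 atoms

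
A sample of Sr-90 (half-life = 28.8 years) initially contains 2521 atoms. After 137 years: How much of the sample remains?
N = N₀(1/2)^(t/t½) = 93.24 atoms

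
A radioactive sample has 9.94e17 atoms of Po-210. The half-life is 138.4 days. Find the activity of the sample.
A = λN = 4.978e15 decays/day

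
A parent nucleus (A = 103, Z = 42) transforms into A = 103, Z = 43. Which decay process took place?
ΔA = 0, ΔZ = +1 ⇒ beta-minus decay (β⁻)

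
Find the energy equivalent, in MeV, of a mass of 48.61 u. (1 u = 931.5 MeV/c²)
E = mc² = 45280 MeV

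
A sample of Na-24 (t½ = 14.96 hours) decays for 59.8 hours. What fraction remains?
N/N₀ = (1/2)^(t/t½) = 0.06262 = 6.26%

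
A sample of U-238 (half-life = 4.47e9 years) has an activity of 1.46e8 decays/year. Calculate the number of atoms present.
N = A/λ = 9.415e17 atoms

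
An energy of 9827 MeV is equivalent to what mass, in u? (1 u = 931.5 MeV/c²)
m = E/c² = 10.55 u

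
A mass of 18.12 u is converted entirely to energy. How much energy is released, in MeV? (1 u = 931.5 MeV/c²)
E = mc² = 16880 MeV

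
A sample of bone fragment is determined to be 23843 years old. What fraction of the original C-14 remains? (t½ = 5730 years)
N/N₀ = (1/2)^(t/t½) = 0.0559 = 5.59%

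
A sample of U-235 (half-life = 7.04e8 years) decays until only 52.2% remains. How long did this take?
t = t½ × log₂(N₀/N) = 6.603e8 years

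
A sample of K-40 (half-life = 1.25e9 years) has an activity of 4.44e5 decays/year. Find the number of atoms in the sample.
N = A/λ = 8.007e14 atoms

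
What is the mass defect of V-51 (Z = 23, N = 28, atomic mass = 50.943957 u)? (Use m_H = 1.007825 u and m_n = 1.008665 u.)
Δm = Z·m_H + N·m_n − M = 0.4786 u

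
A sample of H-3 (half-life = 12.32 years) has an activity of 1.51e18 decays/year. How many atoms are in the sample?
N = A/λ = 2.684e19 atoms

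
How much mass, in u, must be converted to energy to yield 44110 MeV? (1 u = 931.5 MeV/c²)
m = E/c² = 47.35 u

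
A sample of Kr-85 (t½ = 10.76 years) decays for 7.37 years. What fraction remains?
N/N₀ = (1/2)^(t/t½) = 0.622 = 62.2%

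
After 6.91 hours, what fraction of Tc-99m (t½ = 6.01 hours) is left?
N/N₀ = (1/2)^(t/t½) = 0.4507 = 45.1%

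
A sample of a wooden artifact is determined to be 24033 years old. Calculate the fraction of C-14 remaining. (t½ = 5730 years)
N/N₀ = (1/2)^(t/t½) = 0.05463 = 5.46%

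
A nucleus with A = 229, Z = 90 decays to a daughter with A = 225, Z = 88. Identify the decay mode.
ΔA = -4, ΔZ = -2 ⇒ alpha decay (α)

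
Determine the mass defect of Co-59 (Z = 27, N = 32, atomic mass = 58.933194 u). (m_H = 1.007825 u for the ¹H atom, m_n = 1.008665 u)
Δm = Z·m_H + N·m_n − M = 0.5554 u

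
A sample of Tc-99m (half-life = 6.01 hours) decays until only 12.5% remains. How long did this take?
t = t½ × log₂(N₀/N) = 18.03 hours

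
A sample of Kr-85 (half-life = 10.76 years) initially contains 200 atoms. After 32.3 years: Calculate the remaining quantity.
N = N₀(1/2)^(t/t½) = 24.97 atoms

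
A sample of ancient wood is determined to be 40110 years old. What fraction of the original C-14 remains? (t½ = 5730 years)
N/N₀ = (1/2)^(t/t½) = 0.007812 = 0.781%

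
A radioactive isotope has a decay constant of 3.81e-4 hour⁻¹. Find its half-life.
t½ = ln(2)/λ = 1819 hours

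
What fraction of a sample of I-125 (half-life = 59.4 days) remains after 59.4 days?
N/N₀ = (1/2)^(t/t½) = 0.5 = 50%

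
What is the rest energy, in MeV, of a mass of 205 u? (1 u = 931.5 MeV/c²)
E = mc² = 1.91e5 MeV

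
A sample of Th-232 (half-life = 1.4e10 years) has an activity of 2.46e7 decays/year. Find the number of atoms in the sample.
N = A/λ = 4.969e17 atoms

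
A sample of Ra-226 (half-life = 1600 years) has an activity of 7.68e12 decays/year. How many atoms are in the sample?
N = A/λ = 1.773e16 atoms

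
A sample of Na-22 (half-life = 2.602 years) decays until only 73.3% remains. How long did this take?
t = t½ × log₂(N₀/N) = 1.166 years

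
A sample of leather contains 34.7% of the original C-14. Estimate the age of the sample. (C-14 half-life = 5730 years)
Age = t½ × log₂(1/ratio) = 8750 years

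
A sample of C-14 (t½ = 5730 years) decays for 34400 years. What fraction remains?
N/N₀ = (1/2)^(t/t½) = 0.01559 = 1.56%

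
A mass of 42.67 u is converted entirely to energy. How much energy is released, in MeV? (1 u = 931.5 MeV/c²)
E = mc² = 39750 MeV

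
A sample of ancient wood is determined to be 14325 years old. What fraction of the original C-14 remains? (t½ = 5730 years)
N/N₀ = (1/2)^(t/t½) = 0.1768 = 17.7%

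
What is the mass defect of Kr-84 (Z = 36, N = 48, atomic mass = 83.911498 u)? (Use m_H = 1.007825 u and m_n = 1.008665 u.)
Δm = Z·m_H + N·m_n − M = 0.7861 u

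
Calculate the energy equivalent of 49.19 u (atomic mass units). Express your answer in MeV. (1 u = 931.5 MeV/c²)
E = mc² = 45820 MeV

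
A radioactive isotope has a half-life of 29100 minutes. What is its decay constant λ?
λ = ln(2)/t½ = 2.382e-5 minute⁻¹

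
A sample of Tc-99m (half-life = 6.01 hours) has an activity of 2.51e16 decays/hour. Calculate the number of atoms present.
N = A/λ = 2.176e17 atoms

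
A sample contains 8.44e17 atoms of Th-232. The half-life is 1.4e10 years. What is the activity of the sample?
A = λN = 4.179e7 decays/year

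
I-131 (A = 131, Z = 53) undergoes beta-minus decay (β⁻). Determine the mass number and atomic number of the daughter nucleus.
Daughter: A = 131, Z = 54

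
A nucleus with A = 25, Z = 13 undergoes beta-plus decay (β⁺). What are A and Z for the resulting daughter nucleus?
Daughter: A = 25, Z = 12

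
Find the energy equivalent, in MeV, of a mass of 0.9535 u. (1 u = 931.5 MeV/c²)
E = mc² = 888.2 MeV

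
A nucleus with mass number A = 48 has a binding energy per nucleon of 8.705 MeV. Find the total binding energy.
B.E. = 8.705 × 48 = 417.8 MeV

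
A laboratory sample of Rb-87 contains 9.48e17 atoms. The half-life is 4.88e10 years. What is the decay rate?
A = λN = 1.347e7 decays/year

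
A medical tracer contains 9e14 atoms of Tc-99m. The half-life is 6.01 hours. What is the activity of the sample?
A = λN = 1.038e14 decays/hour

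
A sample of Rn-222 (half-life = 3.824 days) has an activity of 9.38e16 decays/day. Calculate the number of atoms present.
N = A/λ = 5.175e17 atoms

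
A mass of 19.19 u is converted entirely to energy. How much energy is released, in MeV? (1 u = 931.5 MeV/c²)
E = mc² = 17880 MeV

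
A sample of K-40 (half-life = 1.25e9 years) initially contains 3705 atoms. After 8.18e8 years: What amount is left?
N = N₀(1/2)^(t/t½) = 2354 atoms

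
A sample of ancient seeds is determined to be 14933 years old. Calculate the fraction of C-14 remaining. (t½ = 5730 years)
N/N₀ = (1/2)^(t/t½) = 0.1642 = 16.4%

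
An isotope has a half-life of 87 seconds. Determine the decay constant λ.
λ = ln(2)/t½ = 0.007967 second⁻¹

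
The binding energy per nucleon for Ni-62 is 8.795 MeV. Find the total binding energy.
B.E. = 8.795 × 62 = 545.3 MeV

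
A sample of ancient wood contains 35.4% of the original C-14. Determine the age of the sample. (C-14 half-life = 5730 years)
Age = t½ × log₂(1/ratio) = 8585 years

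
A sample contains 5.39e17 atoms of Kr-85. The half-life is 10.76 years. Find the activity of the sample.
A = λN = 3.472e16 decays/year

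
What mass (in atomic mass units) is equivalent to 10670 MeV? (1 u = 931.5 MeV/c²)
m = E/c² = 11.45 u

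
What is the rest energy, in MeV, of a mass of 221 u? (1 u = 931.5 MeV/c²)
E = mc² = 2.059e5 MeV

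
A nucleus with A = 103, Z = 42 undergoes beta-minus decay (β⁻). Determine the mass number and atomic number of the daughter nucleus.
Daughter: A = 103, Z = 43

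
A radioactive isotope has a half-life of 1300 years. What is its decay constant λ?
λ = ln(2)/t½ = 5.332e-4 year⁻¹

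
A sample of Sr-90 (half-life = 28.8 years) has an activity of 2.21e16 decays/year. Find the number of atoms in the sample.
N = A/λ = 9.182e17 atoms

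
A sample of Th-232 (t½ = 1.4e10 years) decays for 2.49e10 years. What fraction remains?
N/N₀ = (1/2)^(t/t½) = 0.2915 = 29.1%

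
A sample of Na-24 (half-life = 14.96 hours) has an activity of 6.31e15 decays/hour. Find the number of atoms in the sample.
N = A/λ = 1.362e17 atoms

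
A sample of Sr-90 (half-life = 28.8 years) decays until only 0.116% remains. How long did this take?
t = t½ × log₂(N₀/N) = 280.8 years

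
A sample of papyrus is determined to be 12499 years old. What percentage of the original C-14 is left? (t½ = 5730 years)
N/N₀ = (1/2)^(t/t½) = 0.2205 = 22%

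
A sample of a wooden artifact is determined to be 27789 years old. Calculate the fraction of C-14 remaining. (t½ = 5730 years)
N/N₀ = (1/2)^(t/t½) = 0.03468 = 3.47%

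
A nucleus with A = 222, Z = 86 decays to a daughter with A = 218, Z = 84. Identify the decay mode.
ΔA = -4, ΔZ = -2 ⇒ alpha decay (α)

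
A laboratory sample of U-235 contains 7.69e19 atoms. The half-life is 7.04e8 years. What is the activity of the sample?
A = λN = 7.571e10 decays/year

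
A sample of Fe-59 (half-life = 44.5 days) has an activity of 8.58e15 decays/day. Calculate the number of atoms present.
N = A/λ = 5.508e17 atoms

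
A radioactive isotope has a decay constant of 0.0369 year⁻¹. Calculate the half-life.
t½ = ln(2)/λ = 18.78 years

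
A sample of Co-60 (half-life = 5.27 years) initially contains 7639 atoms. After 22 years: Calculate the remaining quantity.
N = N₀(1/2)^(t/t½) = 423 atoms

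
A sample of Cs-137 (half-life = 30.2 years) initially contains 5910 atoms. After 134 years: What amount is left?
N = N₀(1/2)^(t/t½) = 272.8 atoms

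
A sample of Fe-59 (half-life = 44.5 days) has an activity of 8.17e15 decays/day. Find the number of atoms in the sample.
N = A/λ = 5.245e17 atoms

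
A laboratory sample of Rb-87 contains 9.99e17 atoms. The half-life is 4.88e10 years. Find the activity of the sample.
A = λN = 1.419e7 decays/year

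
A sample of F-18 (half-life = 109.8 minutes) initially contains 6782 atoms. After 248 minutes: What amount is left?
N = N₀(1/2)^(t/t½) = 1417 atoms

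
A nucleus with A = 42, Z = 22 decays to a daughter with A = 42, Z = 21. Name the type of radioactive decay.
ΔA = 0, ΔZ = -1 ⇒ beta-plus decay (β⁺) or electron capture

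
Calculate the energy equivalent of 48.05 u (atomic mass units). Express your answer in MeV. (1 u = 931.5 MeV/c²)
E = mc² = 44760 MeV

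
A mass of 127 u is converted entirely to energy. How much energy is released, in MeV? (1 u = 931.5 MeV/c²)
E = mc² = 1.183e5 MeV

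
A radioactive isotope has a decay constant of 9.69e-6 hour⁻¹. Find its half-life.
t½ = ln(2)/λ = 71530 hours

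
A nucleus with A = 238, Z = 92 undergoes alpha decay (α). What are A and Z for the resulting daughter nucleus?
Daughter: A = 234, Z = 90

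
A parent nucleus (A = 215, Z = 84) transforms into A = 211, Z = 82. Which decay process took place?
ΔA = -4, ΔZ = -2 ⇒ alpha decay (α)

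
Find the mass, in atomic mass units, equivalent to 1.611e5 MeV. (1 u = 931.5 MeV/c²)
m = E/c² = 172.9 u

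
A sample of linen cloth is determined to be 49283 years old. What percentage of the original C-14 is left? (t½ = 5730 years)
N/N₀ = (1/2)^(t/t½) = 0.002576 = 0.258%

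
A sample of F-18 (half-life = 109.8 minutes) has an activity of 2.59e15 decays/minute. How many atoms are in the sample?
N = A/λ = 4.103e17 atoms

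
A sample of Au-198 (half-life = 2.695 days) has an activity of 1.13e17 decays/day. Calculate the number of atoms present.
N = A/λ = 4.394e17 atoms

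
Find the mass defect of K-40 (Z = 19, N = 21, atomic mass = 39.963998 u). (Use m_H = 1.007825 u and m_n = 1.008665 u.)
Δm = Z·m_H + N·m_n − M = 0.3666 u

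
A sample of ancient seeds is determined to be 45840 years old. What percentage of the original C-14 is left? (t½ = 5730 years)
N/N₀ = (1/2)^(t/t½) = 0.003906 = 0.391%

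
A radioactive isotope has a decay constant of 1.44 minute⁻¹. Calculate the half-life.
t½ = ln(2)/λ = 0.4814 minutes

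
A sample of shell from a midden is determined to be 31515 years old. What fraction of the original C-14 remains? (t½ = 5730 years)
N/N₀ = (1/2)^(t/t½) = 0.0221 = 2.21%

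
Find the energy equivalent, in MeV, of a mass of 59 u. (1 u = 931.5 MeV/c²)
E = mc² = 54960 MeV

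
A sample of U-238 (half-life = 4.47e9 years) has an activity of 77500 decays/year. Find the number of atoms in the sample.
N = A/λ = 4.998e14 atoms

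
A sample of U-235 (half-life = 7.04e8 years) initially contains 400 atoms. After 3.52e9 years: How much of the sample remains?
N = N₀(1/2)^(t/t½) = 12.5 atoms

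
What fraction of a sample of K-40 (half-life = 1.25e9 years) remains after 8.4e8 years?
N/N₀ = (1/2)^(t/t½) = 0.6276 = 62.8%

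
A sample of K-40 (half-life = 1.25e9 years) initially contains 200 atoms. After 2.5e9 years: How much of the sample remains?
N = N₀(1/2)^(t/t½) = 50 atoms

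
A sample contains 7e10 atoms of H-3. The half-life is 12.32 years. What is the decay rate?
A = λN = 3.938e9 decays/year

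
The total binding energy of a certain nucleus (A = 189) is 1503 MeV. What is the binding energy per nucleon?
B.E./A = 1503/189 = 7.952 MeV/nucleon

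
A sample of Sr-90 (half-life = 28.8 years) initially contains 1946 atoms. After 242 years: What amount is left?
N = N₀(1/2)^(t/t½) = 5.75 atoms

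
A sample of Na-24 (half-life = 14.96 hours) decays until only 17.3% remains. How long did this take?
t = t½ × log₂(N₀/N) = 37.87 hours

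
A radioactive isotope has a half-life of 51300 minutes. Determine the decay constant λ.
λ = ln(2)/t½ = 1.351e-5 minute⁻¹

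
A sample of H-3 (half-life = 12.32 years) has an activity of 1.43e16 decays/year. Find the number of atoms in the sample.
N = A/λ = 2.542e17 atoms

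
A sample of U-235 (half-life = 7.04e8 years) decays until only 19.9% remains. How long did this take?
t = t½ × log₂(N₀/N) = 1.64e9 years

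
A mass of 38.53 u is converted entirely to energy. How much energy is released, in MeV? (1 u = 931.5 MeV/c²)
E = mc² = 35890 MeV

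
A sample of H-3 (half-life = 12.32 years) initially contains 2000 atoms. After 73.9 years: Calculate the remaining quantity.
N = N₀(1/2)^(t/t½) = 31.29 atoms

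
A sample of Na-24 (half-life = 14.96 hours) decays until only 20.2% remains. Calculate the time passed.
t = t½ × log₂(N₀/N) = 34.52 hours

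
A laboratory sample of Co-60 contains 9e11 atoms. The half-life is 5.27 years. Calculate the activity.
A = λN = 1.184e11 decays/year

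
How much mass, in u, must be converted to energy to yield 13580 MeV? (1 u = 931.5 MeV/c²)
m = E/c² = 14.58 u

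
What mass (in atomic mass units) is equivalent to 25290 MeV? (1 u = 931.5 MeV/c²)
m = E/c² = 27.15 u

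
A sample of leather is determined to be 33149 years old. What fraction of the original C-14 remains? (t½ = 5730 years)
N/N₀ = (1/2)^(t/t½) = 0.01813 = 1.81%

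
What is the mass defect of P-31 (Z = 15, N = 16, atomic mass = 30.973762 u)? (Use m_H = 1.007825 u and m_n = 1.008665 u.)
Δm = Z·m_H + N·m_n − M = 0.2823 u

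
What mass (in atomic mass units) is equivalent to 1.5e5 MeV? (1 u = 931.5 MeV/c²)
m = E/c² = 161 u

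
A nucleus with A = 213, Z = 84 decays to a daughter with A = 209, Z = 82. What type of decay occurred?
ΔA = -4, ΔZ = -2 ⇒ alpha decay (α)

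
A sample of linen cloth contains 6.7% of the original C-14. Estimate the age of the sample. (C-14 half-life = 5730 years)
Age = t½ × log₂(1/ratio) = 22350 years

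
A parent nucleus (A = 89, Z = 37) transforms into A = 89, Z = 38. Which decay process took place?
ΔA = 0, ΔZ = +1 ⇒ beta-minus decay (β⁻)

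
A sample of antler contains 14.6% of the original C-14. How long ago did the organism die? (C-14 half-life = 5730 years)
Age = t½ × log₂(1/ratio) = 15910 years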